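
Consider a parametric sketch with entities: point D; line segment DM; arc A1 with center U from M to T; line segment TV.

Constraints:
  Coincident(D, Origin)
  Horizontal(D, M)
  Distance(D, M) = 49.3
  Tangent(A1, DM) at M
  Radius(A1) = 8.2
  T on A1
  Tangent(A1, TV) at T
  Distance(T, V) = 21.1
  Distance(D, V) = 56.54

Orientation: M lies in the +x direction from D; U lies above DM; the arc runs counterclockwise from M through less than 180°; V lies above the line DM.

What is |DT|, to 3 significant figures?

57.9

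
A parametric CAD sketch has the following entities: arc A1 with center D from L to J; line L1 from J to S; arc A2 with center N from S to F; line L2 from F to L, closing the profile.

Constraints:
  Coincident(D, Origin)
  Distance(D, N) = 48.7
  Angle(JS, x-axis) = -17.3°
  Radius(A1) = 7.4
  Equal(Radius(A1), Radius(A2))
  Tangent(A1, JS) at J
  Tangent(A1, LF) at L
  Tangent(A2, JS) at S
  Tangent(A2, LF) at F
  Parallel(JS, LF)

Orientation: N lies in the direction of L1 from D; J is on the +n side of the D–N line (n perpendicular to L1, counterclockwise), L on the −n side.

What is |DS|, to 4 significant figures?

49.26

Tangency of A1 to both parallel lines with radius 7.4 puts J and L at D ± 7.4·n: J = (2.201, 7.065), L = (-2.201, -7.065). Equal radii place S and F the same way about N: S = N + 7.4·n = (48.70, -7.417), F = N − 7.4·n = (44.30, -21.55). Then |DS| = |S − D| = 49.26.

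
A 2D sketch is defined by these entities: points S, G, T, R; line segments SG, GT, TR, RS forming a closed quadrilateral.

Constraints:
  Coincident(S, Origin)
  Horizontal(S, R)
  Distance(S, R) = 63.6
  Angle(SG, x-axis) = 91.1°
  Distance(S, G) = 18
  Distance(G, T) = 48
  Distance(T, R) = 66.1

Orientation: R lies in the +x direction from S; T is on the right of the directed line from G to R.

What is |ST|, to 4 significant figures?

30.10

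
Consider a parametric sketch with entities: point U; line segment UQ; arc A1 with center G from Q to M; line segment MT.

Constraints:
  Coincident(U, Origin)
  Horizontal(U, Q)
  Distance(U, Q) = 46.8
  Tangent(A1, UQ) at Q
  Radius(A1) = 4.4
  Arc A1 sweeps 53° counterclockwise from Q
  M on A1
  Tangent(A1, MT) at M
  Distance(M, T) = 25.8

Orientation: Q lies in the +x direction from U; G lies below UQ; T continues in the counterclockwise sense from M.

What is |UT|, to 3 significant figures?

35.6

U is at the origin; U and Q share the same y with |UQ| = 46.8 and Q on the +x side, so Q = (46.8, 0.00). Since A1 is tangent to UQ there, GQ ⟂ UQ, so G = Q + (0, -4.4) = (46.8, -4.40). On A1, Q sits at bearing 90° from G; a 53° counterclockwise sweep puts M at bearing 143°, so M = G + 4.4·(cos 143°, sin 143°) = (43.3, -1.75). Tangency of A1 to MT means the radius GM is perpendicular to MT, so MT runs along (−sin 143°, cos 143°); with |MT| = 25.8, T = (27.8, -22.4). Then |UT| = |T − U| = 35.6.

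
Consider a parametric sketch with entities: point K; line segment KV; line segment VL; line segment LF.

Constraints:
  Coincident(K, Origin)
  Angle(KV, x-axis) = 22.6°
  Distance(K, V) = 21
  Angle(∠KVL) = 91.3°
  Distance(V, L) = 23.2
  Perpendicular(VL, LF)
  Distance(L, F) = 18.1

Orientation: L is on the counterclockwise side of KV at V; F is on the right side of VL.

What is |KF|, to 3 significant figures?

45.7

∠KVL = 91.3°, so VL runs at 22.6° + (180° − 91.3°) = 111° from the x-axis; with |VL| = 23.2, L = V + 23.2·(cos 111°, sin 111°) = (11.0, 29.7). The perpendicularity gives LF at right angles to VL; with |LF| = 18.1 on the right of VL, F = L + 18.1·(0.932, 0.363) = (27.8, 36.3). Then |KF| = |F − K| = 45.7.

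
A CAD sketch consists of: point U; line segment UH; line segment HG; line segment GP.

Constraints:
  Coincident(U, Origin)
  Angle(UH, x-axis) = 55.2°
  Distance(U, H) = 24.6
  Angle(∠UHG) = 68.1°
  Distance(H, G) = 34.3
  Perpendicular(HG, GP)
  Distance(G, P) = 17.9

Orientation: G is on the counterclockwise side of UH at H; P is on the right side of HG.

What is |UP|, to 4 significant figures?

47.85

∠UHG = 68.1°, so HG runs at 55.2° + (180° − 68.1°) = 167.1° from the x-axis; with |HG| = 34.3, G = H + 34.3·(cos 167.1°, sin 167.1°) = (-19.39, 27.86). HG is perpendicular to GP; with |GP| = 17.9 on the right of HG, P = G + 17.9·(0.2233, 0.9748) = (-15.40, 45.31). Then |UP| = |P − U| = 47.85.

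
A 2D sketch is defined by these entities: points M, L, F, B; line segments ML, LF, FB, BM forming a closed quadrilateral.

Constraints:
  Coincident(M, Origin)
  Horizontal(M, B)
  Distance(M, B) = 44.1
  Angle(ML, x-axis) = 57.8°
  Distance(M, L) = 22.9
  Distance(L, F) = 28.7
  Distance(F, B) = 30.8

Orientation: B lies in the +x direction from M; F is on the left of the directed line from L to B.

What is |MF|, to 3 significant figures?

49.2

Checks: |LF| = 28.70 ✓; |FB| = 30.80 ✓.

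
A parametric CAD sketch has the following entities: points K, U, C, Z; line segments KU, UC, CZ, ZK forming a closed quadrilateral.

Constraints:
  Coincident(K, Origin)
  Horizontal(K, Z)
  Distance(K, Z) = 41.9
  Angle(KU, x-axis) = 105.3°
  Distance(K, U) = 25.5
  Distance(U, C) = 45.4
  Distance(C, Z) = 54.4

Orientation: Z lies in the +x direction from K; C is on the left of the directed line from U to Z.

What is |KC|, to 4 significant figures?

60.17

K is at the origin; KZ is horizontal with |KZ| = 41.9 and Z in +x, so Z = (41.9, 0). KU runs at 105.3° with |KU| = 25.5, so U = (-6.729, 24.60). C is determined by |UC| = 45.4 and |CZ| = 54.4 together: it lies at the intersection of circle(U, 45.4) and circle(Z, 54.4). With |UZ| = 54.50, the foot of the radical line on UZ is 19.01 from U and the perpendicular offset is √(45.4² − 19.01²) = 41.23. Taking the left-of-UZ solution: C = (28.84, 52.81).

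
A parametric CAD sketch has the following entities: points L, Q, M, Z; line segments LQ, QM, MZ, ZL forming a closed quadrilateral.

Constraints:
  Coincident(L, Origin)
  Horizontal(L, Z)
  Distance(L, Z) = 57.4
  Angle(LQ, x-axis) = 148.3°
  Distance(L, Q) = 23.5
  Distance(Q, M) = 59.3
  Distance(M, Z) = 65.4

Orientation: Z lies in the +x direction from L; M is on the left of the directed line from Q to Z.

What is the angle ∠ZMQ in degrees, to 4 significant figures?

77.71°

Checks: |QM| = 59.30 ✓; |MZ| = 65.40 ✓.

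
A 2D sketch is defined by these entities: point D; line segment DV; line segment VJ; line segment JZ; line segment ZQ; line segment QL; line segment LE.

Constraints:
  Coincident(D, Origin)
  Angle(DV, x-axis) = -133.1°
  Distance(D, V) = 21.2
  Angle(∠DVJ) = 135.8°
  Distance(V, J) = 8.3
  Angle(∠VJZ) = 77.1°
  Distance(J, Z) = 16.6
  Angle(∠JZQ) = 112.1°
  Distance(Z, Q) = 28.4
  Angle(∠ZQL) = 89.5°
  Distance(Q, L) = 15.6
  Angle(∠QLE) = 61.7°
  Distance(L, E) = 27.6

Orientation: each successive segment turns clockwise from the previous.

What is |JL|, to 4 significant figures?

34.51

∠JZQ = 112.1° gives ZQ at 11.90° from the x-axis; with |ZQ| = 28.4, Q = (7.953, 6.323). ∠ZQL = 89.5° gives QL at -78.60° from the x-axis; with |QL| = 15.6, L = (11.04, -8.969). Then |JL| = |L − J| = 34.51.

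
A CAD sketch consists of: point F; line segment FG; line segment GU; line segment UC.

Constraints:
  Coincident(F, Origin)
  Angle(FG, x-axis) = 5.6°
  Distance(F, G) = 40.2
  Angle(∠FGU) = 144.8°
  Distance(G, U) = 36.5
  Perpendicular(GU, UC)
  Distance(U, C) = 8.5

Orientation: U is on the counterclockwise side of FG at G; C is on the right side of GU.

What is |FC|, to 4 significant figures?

76.24

∠FGU = 144.8°, so GU runs at 5.6° + (180° − 144.8°) = 40.80° from the x-axis; with |GU| = 36.5, U = G + 36.5·(cos 40.80°, sin 40.80°) = (67.64, 27.77). The perpendicularity gives UC at right angles to GU; with |UC| = 8.5 on the right of GU, C = U + 8.5·(0.6534, -0.7570) = (73.19, 21.34). Then |FC| = |C − F| = 76.24.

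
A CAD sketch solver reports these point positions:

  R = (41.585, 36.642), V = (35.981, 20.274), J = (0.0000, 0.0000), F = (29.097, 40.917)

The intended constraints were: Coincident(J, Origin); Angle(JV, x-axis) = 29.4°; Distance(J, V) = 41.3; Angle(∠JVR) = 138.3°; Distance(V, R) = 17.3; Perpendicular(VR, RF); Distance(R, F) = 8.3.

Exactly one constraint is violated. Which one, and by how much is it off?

Distance(R, F) = 8.3 — off by 4.90.

J = (0.00, 0.00) ✓; JV at 29.40° ✓; |JV| = 41.30 ✓; ∠JVR = 138.3° ✓; |VR| = 17.30 ✓; ∠(VR, RF) = 90.00° ✓; |RF| = 13.20 ✗.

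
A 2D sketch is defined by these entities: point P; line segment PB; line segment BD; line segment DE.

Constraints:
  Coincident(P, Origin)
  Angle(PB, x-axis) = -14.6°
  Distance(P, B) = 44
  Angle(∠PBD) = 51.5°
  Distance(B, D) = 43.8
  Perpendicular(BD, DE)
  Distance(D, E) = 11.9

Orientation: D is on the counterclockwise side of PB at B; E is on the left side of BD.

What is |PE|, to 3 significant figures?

27.9

P is at the origin; PB runs at -14.6° with length 44.0, so B = 44.0·(cos -14.6°, sin -14.6°) = (42.6, -11.1). ∠PBD = 51.5°, so BD runs at -14.6° + (180° − 51.5°) = 114° from the x-axis; with |BD| = 43.8, D = B + 43.8·(cos 114°, sin 114°) = (24.8, 29.0). BD ⟂ DE; with |DE| = 11.9 on the left of BD, E = D + 11.9·(-0.914, -0.405) = (14.0, 24.1). Then |PE| = |E − P| = 27.9.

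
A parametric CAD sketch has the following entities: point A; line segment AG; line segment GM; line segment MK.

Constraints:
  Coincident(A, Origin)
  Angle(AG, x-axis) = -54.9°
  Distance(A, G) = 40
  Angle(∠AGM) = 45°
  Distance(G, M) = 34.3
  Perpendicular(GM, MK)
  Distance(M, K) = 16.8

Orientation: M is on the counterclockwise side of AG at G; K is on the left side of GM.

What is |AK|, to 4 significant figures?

12.96

A is at the origin; AG runs at -54.9° with length 40.0, so G = 40.0·(cos -54.9°, sin -54.9°) = (23.00, -32.73). ∠AGM = 45.0°, so GM runs at -54.9° + (180° − 45.0°) = 80.10° from the x-axis; with |GM| = 34.3, M = G + 34.3·(cos 80.10°, sin 80.10°) = (28.90, 1.063). The perpendicularity gives MK at right angles to GM; with |MK| = 16.8 on the left of GM, K = M + 16.8·(-0.9851, 0.1719) = (12.35, 3.952). Then |AK| = |K − A| = 12.96.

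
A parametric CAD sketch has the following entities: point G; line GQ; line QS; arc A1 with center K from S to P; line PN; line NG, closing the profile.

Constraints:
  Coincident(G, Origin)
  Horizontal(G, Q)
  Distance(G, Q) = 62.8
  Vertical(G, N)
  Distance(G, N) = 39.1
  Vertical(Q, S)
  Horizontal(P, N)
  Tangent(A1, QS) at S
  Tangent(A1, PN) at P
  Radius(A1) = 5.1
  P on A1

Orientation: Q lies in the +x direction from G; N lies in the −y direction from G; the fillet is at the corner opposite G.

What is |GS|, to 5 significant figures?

71.413

The virtual corner opposite G is at (62.800, -39.100). The tangent condition forces KS to be normal to QS and A1 meets PN tangentially, so KP is at right angles to PN, with radius 5.1, so the center K sits 5.1 in from both sides at K = (57.700, -34.000). That places the tangent points at S = (62.800, -34.000) on QS and P = (57.700, -39.100) on PN. Then |GS| = |S − G| = 71.413.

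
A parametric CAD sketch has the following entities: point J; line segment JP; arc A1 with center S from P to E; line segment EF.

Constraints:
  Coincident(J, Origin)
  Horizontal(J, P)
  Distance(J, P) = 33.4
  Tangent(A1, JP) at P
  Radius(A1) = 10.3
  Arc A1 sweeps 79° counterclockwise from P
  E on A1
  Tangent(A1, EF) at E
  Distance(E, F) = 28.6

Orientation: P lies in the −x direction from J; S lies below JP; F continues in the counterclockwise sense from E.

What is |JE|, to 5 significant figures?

44.302

The tangent condition forces SP to be normal to JP, so S = P + (0, -10.3) = (-33.400, -10.300). On A1, P sits at bearing 90° from S; a 79° counterclockwise sweep puts E at bearing 169°, so E = S + 10.3·(cos 169°, sin 169°) = (-43.511, -8.3347). Then |JE| = |E − J| = 44.302.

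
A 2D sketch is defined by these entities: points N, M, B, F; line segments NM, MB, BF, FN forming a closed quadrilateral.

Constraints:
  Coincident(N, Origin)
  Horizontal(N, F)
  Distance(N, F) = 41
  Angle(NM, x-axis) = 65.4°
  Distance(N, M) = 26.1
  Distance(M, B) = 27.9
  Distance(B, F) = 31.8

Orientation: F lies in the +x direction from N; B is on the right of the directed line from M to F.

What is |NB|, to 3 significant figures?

10.3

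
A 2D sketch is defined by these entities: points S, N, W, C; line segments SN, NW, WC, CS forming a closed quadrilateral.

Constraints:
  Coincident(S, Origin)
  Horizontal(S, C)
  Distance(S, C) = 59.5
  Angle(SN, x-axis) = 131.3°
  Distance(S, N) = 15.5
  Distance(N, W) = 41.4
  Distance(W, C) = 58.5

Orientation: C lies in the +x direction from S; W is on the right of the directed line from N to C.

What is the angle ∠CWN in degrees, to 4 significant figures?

88.36°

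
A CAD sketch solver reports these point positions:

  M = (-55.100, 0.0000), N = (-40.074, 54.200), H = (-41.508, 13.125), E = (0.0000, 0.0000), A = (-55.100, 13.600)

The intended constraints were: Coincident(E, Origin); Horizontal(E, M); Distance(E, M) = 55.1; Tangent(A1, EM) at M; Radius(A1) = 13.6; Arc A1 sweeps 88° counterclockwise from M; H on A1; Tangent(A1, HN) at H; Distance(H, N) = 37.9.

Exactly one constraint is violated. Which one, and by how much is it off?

Distance(H, N) = 37.9 — off by 3.20.

E = (0.00, 0.00) ✓; E.y = 0.00, M.y = 0.00 ✓; |EM| = 55.10 ✓; ∠(AM, ME) = 90.00° ✓; |AM| = 13.60 ✓; bearing(A→H) − bearing(A→M) = 88.00° ✓; |AH| = 13.60 ✓; ∠(AH, HN) = 90.00° ✓; |HN| = 41.10 ✗.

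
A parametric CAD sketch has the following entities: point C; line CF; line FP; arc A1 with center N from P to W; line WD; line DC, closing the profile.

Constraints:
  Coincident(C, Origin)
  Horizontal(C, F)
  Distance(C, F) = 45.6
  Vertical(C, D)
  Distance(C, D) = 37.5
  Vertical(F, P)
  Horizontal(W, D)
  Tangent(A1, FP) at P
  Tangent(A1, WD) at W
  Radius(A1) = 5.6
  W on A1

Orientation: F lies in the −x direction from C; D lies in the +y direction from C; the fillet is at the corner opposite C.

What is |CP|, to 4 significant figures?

55.65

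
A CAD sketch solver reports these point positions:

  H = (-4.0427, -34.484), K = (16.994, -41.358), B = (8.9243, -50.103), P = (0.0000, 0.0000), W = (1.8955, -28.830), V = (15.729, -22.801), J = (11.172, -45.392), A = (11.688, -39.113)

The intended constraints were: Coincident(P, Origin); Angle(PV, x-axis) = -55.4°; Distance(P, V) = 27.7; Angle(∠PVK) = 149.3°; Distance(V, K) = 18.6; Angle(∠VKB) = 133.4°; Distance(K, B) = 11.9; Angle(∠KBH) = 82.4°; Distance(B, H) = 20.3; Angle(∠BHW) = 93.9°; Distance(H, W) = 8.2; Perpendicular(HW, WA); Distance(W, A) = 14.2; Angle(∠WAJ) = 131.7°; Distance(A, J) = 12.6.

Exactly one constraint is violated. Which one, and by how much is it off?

Distance(A, J) = 12.6 — off by 6.30.

P = (0.00, 0.00) ✓; PV at -55.40° ✓; |PV| = 27.70 ✓; ∠PVK = 149.3° ✓; |VK| = 18.60 ✓; ∠VKB = 133.4° ✓; |KB| = 11.90 ✓; ∠KBH = 82.40° ✓; |BH| = 20.30 ✓; ∠BHW = 93.90° ✓; |HW| = 8.199 ✓; ∠(HW, WA) = 90.00° ✓; |WA| = 14.20 ✓; ∠WAJ = 131.7° ✓; |AJ| = 6.300 ✗.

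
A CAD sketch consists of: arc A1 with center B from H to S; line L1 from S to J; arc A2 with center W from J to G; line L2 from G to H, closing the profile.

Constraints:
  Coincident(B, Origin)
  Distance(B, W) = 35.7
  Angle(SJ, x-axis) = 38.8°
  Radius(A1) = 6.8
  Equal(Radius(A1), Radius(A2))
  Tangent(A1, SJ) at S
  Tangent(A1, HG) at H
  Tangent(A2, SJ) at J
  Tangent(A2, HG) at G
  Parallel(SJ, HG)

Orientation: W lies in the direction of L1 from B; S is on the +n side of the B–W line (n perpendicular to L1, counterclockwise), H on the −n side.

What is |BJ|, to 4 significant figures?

36.34

Tangency of A1 to both parallel lines with radius 6.8 puts S and H at B ± 6.8·n: S = (-4.261, 5.299), H = (4.261, -5.299). Equal radii place J and G the same way about W: J = W + 6.8·n = (23.56, 27.67), G = W − 6.8·n = (32.08, 17.07). Then |BJ| = |J − B| = 36.34.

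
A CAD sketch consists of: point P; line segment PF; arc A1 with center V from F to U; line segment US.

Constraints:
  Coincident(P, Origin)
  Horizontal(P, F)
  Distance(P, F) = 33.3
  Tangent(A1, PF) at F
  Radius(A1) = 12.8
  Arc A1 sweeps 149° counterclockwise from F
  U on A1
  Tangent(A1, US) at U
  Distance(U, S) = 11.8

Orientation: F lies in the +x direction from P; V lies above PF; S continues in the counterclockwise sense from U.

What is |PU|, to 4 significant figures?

46.44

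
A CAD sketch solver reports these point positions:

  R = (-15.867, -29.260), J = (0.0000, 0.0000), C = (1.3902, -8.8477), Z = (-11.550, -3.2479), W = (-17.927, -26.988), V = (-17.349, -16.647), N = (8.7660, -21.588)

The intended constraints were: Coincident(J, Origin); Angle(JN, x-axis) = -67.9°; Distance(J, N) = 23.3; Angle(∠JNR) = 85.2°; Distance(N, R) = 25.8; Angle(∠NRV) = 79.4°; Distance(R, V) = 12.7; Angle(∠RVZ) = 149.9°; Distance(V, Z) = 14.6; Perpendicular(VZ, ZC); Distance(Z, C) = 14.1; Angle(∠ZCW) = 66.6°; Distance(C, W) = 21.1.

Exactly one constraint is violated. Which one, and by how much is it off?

Distance(C, W) = 21.1 — off by 5.40.

J = (0.00, 0.00) ✓; JN at -67.90° ✓; |JN| = 23.30 ✓; ∠JNR = 85.20° ✓; |NR| = 25.80 ✓; ∠NRV = 79.40° ✓; |RV| = 12.70 ✓; ∠RVZ = 149.9° ✓; |VZ| = 14.60 ✓; ∠(VZ, ZC) = 90.00° ✓; |ZC| = 14.10 ✓; ∠ZCW = 66.60° ✓; |CW| = 26.50 ✗.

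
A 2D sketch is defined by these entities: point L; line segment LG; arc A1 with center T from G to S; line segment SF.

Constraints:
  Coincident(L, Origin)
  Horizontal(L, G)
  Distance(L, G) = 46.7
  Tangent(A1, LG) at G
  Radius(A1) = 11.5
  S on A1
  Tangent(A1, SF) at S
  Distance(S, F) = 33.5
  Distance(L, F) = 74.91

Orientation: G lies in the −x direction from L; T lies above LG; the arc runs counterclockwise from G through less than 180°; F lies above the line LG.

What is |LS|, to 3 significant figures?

42.7

Checks: |TS| = 11.50 ✓; ∠(TS, SF) = 90.00° ✓; |SF| = 33.50 ✓; |LF| = 74.91 ✓.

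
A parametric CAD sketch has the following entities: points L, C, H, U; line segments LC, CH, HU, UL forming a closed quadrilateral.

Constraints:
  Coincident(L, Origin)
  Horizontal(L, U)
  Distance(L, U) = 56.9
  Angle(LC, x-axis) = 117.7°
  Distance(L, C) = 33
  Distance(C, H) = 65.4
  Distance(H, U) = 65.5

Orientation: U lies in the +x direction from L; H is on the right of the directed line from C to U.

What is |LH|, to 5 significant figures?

34.126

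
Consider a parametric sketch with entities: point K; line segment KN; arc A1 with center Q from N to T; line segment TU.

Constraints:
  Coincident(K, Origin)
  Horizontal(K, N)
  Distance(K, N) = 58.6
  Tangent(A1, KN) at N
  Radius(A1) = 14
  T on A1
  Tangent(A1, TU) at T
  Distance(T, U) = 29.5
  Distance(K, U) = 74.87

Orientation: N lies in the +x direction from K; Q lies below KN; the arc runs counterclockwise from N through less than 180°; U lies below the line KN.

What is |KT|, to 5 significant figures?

50.103

K is at the origin; K and N share the same y with |KN| = 58.6 and N on the +x side, so N = (58.600, 0.0000). The tangent condition forces QN to be normal to KN, so Q = N + (0, -14) = (58.600, -14.000). Since QT ⟂ TU (tangency), |QU| = √(14.0² + 29.5²) = 32.653 regardless of where T sits on A1. So U lies on both circle(K, 74.87) and circle(Q, 32.653); the below-KN intersection is U = (58.557, -46.653). T is the foot of the tangent from U: T = (45.944, -19.986).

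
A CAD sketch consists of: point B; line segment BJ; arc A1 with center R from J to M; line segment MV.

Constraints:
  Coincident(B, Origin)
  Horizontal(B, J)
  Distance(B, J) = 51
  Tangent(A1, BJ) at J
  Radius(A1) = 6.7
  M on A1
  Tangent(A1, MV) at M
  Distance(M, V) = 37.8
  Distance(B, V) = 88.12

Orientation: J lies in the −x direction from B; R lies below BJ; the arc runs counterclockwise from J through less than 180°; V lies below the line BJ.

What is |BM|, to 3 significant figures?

55.3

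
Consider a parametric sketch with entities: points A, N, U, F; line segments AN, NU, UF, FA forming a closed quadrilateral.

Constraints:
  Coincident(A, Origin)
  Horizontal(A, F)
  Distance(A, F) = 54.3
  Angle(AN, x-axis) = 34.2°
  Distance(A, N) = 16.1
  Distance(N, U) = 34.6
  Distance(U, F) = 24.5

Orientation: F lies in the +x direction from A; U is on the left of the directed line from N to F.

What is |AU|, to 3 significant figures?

50.5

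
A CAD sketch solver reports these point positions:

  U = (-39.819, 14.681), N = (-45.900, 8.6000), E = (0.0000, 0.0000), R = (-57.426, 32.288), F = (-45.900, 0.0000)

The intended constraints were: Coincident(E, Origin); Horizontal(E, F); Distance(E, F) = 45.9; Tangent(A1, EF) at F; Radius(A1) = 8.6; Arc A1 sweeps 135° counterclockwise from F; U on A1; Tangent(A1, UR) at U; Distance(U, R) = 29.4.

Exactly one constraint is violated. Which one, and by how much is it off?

Distance(U, R) = 29.4 — off by 4.50.

E = (0.00, 0.00) ✓; E.y = 0.00, F.y = 0.00 ✓; |EF| = 45.90 ✓; ∠(NF, FE) = 90.00° ✓; |NF| = 8.600 ✓; bearing(N→U) − bearing(N→F) = 135.0° ✓; |NU| = 8.600 ✓; ∠(NU, UR) = 90.00° ✓; |UR| = 24.90 ✗.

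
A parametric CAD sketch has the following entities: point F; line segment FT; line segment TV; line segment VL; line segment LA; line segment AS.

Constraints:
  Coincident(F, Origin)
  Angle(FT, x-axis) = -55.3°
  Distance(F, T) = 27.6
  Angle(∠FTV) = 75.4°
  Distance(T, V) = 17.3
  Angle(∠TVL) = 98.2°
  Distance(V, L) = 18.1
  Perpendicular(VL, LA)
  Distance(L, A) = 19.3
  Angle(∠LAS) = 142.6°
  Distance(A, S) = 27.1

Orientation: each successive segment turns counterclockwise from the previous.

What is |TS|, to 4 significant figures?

24.06

VL is perpendicular to LA, so LA runs at -138.9°; with |LA| = 19.3, A = (0.5512, -8.623). ∠LAS = 142.6° gives AS at -101.5° from the x-axis; with |AS| = 27.1, S = (-4.852, -35.18). Then |TS| = |S − T| = 24.06.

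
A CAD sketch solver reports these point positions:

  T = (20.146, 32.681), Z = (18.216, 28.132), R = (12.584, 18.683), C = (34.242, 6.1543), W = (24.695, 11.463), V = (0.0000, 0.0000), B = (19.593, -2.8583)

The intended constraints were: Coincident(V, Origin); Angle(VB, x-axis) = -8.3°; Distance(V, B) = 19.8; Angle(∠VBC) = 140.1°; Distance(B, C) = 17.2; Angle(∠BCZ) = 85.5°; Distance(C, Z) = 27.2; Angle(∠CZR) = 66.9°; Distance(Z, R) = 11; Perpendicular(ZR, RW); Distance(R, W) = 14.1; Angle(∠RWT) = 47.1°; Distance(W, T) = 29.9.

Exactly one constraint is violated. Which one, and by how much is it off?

Distance(W, T) = 29.9 — off by 8.20.

V = (0.00, 0.00) ✓; VB at -8.300° ✓; |VB| = 19.80 ✓; ∠VBC = 140.1° ✓; |BC| = 17.20 ✓; ∠BCZ = 85.50° ✓; |CZ| = 27.20 ✓; ∠CZR = 66.90° ✓; |ZR| = 11.00 ✓; ∠(ZR, RW) = 90.00° ✓; |RW| = 14.10 ✓; ∠RWT = 47.10° ✓; |WT| = 21.70 ✗.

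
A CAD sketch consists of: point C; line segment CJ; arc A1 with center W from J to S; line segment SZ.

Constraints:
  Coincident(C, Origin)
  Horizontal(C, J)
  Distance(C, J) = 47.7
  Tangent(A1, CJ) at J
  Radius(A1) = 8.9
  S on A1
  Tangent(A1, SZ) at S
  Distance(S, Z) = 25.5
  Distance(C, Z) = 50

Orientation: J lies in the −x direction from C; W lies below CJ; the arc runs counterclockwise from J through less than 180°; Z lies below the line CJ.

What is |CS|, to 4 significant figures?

56.26

Checks: |WS| = 8.900 ✓; ∠(WS, SZ) = 90.00° ✓; |SZ| = 25.50 ✓; |CZ| = 50.00 ✓.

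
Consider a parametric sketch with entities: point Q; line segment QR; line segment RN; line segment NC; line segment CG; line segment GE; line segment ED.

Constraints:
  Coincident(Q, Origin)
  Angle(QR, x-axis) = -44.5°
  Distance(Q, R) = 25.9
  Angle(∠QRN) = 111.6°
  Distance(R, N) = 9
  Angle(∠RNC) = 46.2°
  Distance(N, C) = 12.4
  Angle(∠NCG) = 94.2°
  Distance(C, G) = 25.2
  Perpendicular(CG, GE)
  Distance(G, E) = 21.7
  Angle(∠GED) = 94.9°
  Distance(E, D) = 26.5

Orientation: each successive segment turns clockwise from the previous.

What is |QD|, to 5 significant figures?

41.973

The perpendicularity gives GE at right angles to CG, so GE runs at -62.500°; with |GE| = 21.7, E = (42.439, -22.668). ∠GED = 94.9° gives ED at -147.60° from the x-axis; with |ED| = 26.5, D = (20.064, -36.867). Then |QD| = |D − Q| = 41.973.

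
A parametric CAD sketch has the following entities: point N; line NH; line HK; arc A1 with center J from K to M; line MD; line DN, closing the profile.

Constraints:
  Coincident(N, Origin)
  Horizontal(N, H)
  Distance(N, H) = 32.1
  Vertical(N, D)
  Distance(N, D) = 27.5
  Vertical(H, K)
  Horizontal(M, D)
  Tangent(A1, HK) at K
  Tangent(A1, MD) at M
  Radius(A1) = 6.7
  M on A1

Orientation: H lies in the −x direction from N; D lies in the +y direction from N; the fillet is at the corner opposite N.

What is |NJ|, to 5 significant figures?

32.830

N is at the origin; NH is horizontal with |NH| = 32.1 and H on the −x side, so H = (-32.100, 0.0000). ND is vertical with |ND| = 27.5 and D on the +y side, so D = (0.0000, 27.500). The virtual corner opposite N is at (-32.100, 27.500). A1 meets HK tangentially, so JK is at right angles to HK and A1 meets MD tangentially, so JM is at right angles to MD, with radius 6.7, so the center J sits 6.7 in from both sides at J = (-25.400, 20.800). Then |NJ| = |J − N| = 32.830.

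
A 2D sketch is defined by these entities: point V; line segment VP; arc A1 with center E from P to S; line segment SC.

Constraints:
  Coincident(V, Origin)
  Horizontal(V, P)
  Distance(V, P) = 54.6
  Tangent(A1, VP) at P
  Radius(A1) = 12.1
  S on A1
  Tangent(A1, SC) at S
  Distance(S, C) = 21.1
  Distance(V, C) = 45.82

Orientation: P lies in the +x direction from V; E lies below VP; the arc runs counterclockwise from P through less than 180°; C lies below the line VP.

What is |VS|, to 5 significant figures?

43.930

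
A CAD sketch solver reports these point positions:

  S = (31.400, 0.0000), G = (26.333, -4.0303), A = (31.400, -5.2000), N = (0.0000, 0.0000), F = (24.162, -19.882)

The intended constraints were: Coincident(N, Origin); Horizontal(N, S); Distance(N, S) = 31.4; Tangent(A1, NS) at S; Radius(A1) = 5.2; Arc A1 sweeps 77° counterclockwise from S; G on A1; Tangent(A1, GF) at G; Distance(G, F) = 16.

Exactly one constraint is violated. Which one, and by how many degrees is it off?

Tangent(A1, GF) at G — off by 5.20°.

N = (0.00, 0.00) ✓; N.y = 0.00, S.y = 0.00 ✓; |NS| = 31.40 ✓; ∠(AS, SN) = 90.00° ✓; |AS| = 5.200 ✓; bearing(A→G) − bearing(A→S) = 77.00° ✓; |AG| = 5.200 ✓; ∠(AG, GF) = 84.80° ✗; |GF| = 16.00 ✓.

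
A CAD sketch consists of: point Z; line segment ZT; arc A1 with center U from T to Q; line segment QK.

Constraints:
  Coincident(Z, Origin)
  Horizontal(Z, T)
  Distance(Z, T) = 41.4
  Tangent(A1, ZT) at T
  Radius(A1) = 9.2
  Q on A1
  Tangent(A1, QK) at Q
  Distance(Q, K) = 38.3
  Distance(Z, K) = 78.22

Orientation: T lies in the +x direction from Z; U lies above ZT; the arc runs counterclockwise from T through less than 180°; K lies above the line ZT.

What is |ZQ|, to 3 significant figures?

49.6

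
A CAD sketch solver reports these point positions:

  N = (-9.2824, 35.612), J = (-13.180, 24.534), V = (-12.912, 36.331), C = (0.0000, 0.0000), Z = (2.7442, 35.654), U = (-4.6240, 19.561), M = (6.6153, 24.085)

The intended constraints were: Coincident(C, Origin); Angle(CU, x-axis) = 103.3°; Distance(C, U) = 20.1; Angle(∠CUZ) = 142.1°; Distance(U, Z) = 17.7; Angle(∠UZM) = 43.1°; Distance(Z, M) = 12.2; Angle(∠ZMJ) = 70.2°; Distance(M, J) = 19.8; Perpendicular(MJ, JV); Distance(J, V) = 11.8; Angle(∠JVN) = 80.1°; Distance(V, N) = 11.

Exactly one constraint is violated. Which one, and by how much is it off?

Distance(V, N) = 11 — off by 7.30.

C = (0.00, 0.00) ✓; CU at 103.3° ✓; |CU| = 20.10 ✓; ∠CUZ = 142.1° ✓; |UZ| = 17.70 ✓; ∠UZM = 43.10° ✓; |ZM| = 12.20 ✓; ∠ZMJ = 70.20° ✓; |MJ| = 19.80 ✓; ∠(MJ, JV) = 90.00° ✓; |JV| = 11.80 ✓; ∠JVN = 80.10° ✓; |VN| = 3.700 ✗.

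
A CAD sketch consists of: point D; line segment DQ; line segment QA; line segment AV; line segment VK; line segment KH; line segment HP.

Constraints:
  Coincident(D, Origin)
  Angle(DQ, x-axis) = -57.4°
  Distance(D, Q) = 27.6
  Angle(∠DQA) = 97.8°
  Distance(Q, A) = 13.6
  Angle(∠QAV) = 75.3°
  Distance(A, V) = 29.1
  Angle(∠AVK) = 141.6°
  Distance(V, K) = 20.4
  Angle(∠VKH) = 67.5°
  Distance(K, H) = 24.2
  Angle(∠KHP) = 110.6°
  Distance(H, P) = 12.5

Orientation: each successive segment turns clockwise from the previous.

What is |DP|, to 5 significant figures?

17.687

D is at the origin; DQ runs at -57.4° with length 27.6, so Q = (14.870, -23.252). ∠DQA = 97.8° gives QA at -139.60° from the x-axis; with |QA| = 13.6, A = (4.5132, -32.066). ∠QAV = 75.3° gives AV at 115.70° from the x-axis; with |AV| = 29.1, V = (-8.1063, -5.8448). ∠AVK = 141.6° gives VK at 77.300° from the x-axis; with |VK| = 20.4, K = (-3.6215, 14.056). ∠VKH = 67.5° gives KH at -35.200° from the x-axis; with |KH| = 24.2, H = (16.153, 0.10647). ∠KHP = 110.6° gives HP at -104.60° from the x-axis; with |HP| = 12.5, P = (13.003, -11.990). Then |DP| = |P − D| = 17.687.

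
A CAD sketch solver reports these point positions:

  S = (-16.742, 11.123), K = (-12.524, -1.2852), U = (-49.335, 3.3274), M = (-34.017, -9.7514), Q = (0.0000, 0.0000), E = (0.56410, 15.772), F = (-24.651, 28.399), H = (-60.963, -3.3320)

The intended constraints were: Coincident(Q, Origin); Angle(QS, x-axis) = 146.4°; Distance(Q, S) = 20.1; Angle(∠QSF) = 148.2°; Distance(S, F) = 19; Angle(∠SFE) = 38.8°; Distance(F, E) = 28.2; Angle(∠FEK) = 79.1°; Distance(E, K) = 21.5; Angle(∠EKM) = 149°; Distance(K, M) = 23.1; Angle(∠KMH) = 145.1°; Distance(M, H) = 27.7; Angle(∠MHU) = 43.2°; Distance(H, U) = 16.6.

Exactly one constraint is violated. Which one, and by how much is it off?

Distance(H, U) = 16.6 — off by 3.20.

Q = (0.00, 0.00) ✓; QS at 146.4° ✓; |QS| = 20.10 ✓; ∠QSF = 148.2° ✓; |SF| = 19.00 ✓; ∠SFE = 38.80° ✓; |FE| = 28.20 ✓; ∠FEK = 79.10° ✓; |EK| = 21.50 ✓; ∠EKM = 149.0° ✓; |KM| = 23.10 ✓; ∠KMH = 145.1° ✓; |MH| = 27.70 ✓; ∠MHU = 43.20° ✓; |HU| = 13.40 ✗.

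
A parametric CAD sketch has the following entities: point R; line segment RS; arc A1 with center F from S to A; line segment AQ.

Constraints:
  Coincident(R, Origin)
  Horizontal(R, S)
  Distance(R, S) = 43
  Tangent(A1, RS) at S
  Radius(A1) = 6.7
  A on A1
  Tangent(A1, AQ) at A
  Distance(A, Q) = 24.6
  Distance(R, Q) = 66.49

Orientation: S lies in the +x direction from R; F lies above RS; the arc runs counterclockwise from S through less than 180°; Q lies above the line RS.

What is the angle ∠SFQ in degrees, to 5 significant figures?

131.10°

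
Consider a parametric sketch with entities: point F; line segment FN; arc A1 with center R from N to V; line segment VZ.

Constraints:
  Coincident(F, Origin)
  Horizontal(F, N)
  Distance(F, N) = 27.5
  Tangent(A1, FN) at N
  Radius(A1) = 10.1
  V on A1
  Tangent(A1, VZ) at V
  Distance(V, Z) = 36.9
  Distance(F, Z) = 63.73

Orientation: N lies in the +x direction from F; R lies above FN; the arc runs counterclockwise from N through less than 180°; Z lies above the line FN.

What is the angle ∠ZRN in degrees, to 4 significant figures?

149.3°

F is at the origin; F and N share the same y with |FN| = 27.5 and N on the +x side, so N = (27.50, 0.000). A1 meets FN tangentially, so RN is at right angles to FN, so R = N + (0, 10.1) = (27.50, 10.10). Since RV ⟂ VZ (tangency), |RZ| = √(10.1² + 36.9²) = 38.26 regardless of where V sits on A1. So Z lies on both circle(F, 63.73) and circle(R, 38.26); the above-FN intersection is Z = (47.05, 42.98). V is the foot of the tangent from Z: V = (37.24, 7.413).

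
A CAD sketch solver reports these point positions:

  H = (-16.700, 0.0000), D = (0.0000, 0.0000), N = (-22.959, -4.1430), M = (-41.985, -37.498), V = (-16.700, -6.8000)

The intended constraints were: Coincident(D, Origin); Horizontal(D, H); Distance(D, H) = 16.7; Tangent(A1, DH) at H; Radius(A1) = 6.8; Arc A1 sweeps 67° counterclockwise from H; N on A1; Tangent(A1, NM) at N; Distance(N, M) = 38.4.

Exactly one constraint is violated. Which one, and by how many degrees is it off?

Tangent(A1, NM) at N — off by 6.70°.

D = (0.00, 0.00) ✓; D.y = 0.00, H.y = 0.00 ✓; |DH| = 16.70 ✓; ∠(VH, HD) = 90.00° ✓; |VH| = 6.800 ✓; bearing(V→N) − bearing(V→H) = 67.00° ✓; |VN| = 6.800 ✓; ∠(VN, NM) = 96.70° ✗; |NM| = 38.40 ✓.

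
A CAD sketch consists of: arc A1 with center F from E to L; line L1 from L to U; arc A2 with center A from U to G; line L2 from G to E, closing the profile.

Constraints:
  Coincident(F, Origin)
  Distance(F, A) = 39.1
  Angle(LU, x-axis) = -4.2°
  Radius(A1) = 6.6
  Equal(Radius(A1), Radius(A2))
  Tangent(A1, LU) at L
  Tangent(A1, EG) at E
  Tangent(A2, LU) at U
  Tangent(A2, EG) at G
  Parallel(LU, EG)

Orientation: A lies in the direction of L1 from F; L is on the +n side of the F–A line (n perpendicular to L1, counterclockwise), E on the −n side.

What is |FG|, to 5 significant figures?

39.653

The slot axis is L1's direction at -4.2°, so u = (cos -4.2°, sin -4.2°) = (0.99731, -0.073238) and n = (−sin -4.2°, cos -4.2°) = (0.073238, 0.99731). F is at the origin and A lies 39.1 along u from F, so A = 39.1·u = (38.995, -2.8636). Tangency of A1 to both parallel lines with radius 6.6 puts L and E at F ± 6.6·n: L = (0.48337, 6.5823), E = (-0.48337, -6.5823). Equal radii place U and G the same way about A: U = A + 6.6·n = (39.478, 3.7187), G = A − 6.6·n = (38.512, -9.4459). Then |FG| = |G − F| = 39.653.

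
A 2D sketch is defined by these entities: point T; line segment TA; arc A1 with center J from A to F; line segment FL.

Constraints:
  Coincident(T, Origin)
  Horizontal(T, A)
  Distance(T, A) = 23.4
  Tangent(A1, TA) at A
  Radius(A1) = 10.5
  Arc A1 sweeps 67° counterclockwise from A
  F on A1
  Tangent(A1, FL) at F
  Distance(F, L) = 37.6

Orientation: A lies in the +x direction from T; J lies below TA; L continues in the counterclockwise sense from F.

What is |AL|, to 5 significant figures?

47.696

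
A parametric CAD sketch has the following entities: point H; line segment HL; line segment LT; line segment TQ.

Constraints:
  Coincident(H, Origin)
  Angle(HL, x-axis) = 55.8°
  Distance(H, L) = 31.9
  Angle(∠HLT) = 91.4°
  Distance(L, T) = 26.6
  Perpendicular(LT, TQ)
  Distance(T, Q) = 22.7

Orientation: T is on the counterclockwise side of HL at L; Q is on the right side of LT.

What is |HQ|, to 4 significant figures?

61.07

H is at the origin; HL runs at 55.8° with length 31.9, so L = 31.9·(cos 55.8°, sin 55.8°) = (17.93, 26.38). ∠HLT = 91.4°, so LT runs at 55.8° + (180° − 91.4°) = 144.4° from the x-axis; with |LT| = 26.6, T = L + 26.6·(cos 144.4°, sin 144.4°) = (-3.698, 41.87). LT ⟂ TQ; with |TQ| = 22.7 on the right of LT, Q = T + 22.7·(0.5821, 0.8131) = (9.516, 60.33). Then |HQ| = |Q − H| = 61.07.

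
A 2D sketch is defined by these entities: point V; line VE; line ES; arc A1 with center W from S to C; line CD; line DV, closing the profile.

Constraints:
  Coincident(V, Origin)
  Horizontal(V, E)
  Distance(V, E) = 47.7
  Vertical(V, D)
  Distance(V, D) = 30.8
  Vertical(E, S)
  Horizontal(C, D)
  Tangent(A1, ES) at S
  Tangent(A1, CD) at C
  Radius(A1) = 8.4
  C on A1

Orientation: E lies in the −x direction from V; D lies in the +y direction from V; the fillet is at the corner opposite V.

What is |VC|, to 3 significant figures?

49.9

V is at the origin; VE is horizontal with |VE| = 47.7 and E on the −x side, so E = (-47.7, 0.00). V and D share the same x with |VD| = 30.8 and D on the +y side, so D = (0.00, 30.8). The virtual corner opposite V is at (-47.7, 30.8). Since A1 is tangent to ES there, WS ⟂ ES and A1 meets CD tangentially, so WC is at right angles to CD, with radius 8.4, so the center W sits 8.4 in from both sides at W = (-39.3, 22.4). That places the tangent points at S = (-47.7, 22.4) on ES and C = (-39.3, 30.8) on CD. Then |VC| = |C − V| = 49.9.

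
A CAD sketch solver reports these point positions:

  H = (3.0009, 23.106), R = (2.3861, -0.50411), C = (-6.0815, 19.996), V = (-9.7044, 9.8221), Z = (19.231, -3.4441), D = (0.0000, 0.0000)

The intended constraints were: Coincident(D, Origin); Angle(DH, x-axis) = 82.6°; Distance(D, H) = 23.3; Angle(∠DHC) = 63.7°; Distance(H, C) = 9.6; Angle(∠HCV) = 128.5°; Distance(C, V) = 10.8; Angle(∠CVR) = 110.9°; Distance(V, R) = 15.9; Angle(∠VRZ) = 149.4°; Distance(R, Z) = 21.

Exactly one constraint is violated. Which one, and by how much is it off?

Distance(R, Z) = 21 — off by 3.90.

D = (0.00, 0.00) ✓; DH at 82.60° ✓; |DH| = 23.30 ✓; ∠DHC = 63.70° ✓; |HC| = 9.600 ✓; ∠HCV = 128.5° ✓; |CV| = 10.80 ✓; ∠CVR = 110.9° ✓; |VR| = 15.90 ✓; ∠VRZ = 149.4° ✓; |RZ| = 17.10 ✗.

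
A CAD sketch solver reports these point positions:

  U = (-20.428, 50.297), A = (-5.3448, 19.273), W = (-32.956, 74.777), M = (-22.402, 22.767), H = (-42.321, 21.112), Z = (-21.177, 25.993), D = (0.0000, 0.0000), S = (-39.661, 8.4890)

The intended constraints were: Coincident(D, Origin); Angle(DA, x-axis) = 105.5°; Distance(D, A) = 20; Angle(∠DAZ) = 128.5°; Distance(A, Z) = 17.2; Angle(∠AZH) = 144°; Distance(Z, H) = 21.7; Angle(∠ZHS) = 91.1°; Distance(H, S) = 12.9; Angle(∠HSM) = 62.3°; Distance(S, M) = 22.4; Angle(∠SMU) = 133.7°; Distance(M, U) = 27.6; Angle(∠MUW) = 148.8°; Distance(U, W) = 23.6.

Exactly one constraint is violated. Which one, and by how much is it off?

Distance(U, W) = 23.6 — off by 3.90.

D = (0.00, 0.00) ✓; DA at 105.5° ✓; |DA| = 20.00 ✓; ∠DAZ = 128.5° ✓; |AZ| = 17.20 ✓; ∠AZH = 144.0° ✓; |ZH| = 21.70 ✓; ∠ZHS = 91.10° ✓; |HS| = 12.90 ✓; ∠HSM = 62.30° ✓; |SM| = 22.40 ✓; ∠SMU = 133.7° ✓; |MU| = 27.60 ✓; ∠MUW = 148.8° ✓; |UW| = 27.50 ✗.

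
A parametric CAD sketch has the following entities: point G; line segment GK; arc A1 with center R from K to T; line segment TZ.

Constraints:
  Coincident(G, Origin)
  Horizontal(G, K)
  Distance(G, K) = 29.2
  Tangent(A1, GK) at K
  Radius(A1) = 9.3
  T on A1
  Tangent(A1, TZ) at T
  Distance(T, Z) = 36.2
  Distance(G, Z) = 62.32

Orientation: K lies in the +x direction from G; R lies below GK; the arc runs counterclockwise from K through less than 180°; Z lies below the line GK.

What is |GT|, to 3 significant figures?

26.7

G is at the origin; GK is horizontal with |GK| = 29.2 and K on the +x side, so K = (29.2, 0.00). A1 meets GK tangentially, so RK is at right angles to GK, so R = K + (0, -9.3) = (29.2, -9.30). Since RT ⟂ TZ (tangency), |RZ| = √(9.3² + 36.2²) = 37.4 regardless of where T sits on A1. So Z lies on both circle(G, 62.32) and circle(R, 37.4); the below-GK intersection is Z = (44.9, -43.2). T is the foot of the tangent from Z: T = (22.0, -15.2).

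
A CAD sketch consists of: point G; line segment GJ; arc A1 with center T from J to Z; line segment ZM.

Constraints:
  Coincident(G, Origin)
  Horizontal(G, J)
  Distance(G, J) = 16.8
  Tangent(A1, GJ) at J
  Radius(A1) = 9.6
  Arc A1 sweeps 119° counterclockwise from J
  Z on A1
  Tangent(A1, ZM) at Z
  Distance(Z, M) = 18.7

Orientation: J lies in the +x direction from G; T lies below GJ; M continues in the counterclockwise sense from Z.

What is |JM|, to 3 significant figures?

30.6

G is at the origin; GJ is horizontal with |GJ| = 16.8 and J on the +x side, so J = (16.8, 0.00). The tangent condition forces TJ to be normal to GJ, so T = J + (0, -9.6) = (16.8, -9.60). On A1, J sits at bearing 90° from T; a 119° counterclockwise sweep puts Z at bearing 209°, so Z = T + 9.6·(cos 209°, sin 209°) = (8.40, -14.3). A1 meets ZM tangentially, so TZ is at right angles to ZM, so ZM runs along (−sin 209°, cos 209°); with |ZM| = 18.7, M = (17.5, -30.6). Then |JM| = |M − J| = 30.6.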